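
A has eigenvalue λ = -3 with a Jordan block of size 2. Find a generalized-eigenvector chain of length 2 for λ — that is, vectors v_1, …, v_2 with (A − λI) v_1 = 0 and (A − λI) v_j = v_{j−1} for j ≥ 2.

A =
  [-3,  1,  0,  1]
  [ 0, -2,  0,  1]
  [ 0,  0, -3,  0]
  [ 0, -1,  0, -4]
A Jordan chain for λ = -3 of length 2:
v_1 = (1, 1, 0, -1)ᵀ
v_2 = (0, 1, 0, 0)ᵀ

Let N = A − (-3)·I. We want v_2 with N^2 v_2 = 0 but N^1 v_2 ≠ 0; then v_{j-1} := N · v_j for j = 2, …, 2.

Pick v_2 = (0, 1, 0, 0)ᵀ.
Then v_1 = N · v_2 = (1, 1, 0, -1)ᵀ.

Sanity check: (A − (-3)·I) v_1 = (0, 0, 0, 0)ᵀ = 0. ✓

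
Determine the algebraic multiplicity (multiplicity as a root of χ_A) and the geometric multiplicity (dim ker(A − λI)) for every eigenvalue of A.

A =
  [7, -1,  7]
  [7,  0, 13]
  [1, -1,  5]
λ = 4: alg = 3, geom = 1

Step 1 — factor the characteristic polynomial to read off the algebraic multiplicities:
  χ_A(x) = (x - 4)^3

Step 2 — compute geometric multiplicities via the rank-nullity identity g(λ) = n − rank(A − λI):
  rank(A − (4)·I) = 2, so dim ker(A − (4)·I) = n − 2 = 1

Summary:
  λ = 4: algebraic multiplicity = 3, geometric multiplicity = 1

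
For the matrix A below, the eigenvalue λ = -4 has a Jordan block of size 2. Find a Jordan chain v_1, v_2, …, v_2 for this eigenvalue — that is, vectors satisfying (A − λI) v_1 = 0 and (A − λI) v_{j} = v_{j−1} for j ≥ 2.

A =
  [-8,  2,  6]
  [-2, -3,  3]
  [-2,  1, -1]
A Jordan chain for λ = -4 of length 2:
v_1 = (-4, -2, -2)ᵀ
v_2 = (1, 0, 0)ᵀ

Let N = A − (-4)·I. We want v_2 with N^2 v_2 = 0 but N^1 v_2 ≠ 0; then v_{j-1} := N · v_j for j = 2, …, 2.

Pick v_2 = (1, 0, 0)ᵀ.
Then v_1 = N · v_2 = (-4, -2, -2)ᵀ.

Sanity check: (A − (-4)·I) v_1 = (0, 0, 0)ᵀ = 0. ✓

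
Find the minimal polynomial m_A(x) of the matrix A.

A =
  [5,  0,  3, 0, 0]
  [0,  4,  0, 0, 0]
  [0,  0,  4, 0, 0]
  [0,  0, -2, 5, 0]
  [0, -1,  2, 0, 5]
x^2 - 9*x + 20

The characteristic polynomial is χ_A(x) = (x - 5)^3*(x - 4)^2, so the eigenvalues are known. The minimal polynomial is
  m_A(x) = Π_λ (x − λ)^{k_λ}
where k_λ is the size of the *largest* Jordan block for λ (equivalently, the smallest k with (A − λI)^k v = 0 for every generalised eigenvector v of λ).

  λ = 4: largest Jordan block has size 1, contributing (x − 4)
  λ = 5: largest Jordan block has size 1, contributing (x − 5)

So m_A(x) = (x - 5)*(x - 4) = x^2 - 9*x + 20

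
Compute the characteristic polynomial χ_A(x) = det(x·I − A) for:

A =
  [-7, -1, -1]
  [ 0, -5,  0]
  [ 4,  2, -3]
x^3 + 15*x^2 + 75*x + 125

Expanding det(x·I − A) (e.g. by cofactor expansion or by noting that A is similar to its Jordan form J, which has the same characteristic polynomial as A) gives
  χ_A(x) = x^3 + 15*x^2 + 75*x + 125
which factors as (x + 5)^3. The eigenvalues (with algebraic multiplicities) are λ = -5 with multiplicity 3.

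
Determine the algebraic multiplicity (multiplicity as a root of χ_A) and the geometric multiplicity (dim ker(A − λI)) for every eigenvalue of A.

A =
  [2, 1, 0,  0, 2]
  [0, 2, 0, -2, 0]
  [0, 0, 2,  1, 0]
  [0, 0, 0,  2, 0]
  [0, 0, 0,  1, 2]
λ = 2: alg = 5, geom = 3

Step 1 — factor the characteristic polynomial to read off the algebraic multiplicities:
  χ_A(x) = (x - 2)^5

Step 2 — compute geometric multiplicities via the rank-nullity identity g(λ) = n − rank(A − λI):
  rank(A − (2)·I) = 2, so dim ker(A − (2)·I) = n − 2 = 3

Summary:
  λ = 2: algebraic multiplicity = 5, geometric multiplicity = 3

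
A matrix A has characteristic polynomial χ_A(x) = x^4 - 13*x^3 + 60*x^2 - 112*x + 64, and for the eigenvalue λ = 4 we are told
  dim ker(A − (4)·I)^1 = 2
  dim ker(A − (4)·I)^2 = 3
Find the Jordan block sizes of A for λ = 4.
Block sizes for λ = 4: [2, 1]

From the dimensions of kernels of powers, the number of Jordan blocks of size at least j is d_j − d_{j−1} where d_j = dim ker(N^j) (with d_0 = 0). Computing the differences gives [2, 1].
The number of blocks of size exactly k is (#blocks of size ≥ k) − (#blocks of size ≥ k + 1), so the partition is: 1 block(s) of size 1, 1 block(s) of size 2.
In nonincreasing order the block sizes are [2, 1].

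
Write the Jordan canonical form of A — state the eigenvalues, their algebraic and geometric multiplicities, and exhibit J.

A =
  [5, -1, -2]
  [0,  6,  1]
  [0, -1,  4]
J_3(5)

The characteristic polynomial is
  det(x·I − A) = x^3 - 15*x^2 + 75*x - 125 = (x - 5)^3

Eigenvalues and multiplicities (the geometric multiplicity of λ is n − rank(A − λI), which equals the number of Jordan blocks for λ):
  λ = 5: algebraic multiplicity = 3, geometric multiplicity = 1

Determining the block sizes for each eigenvalue:
  λ = 5: one block (gm = 1), so the single block has size am = 3 → block sizes [3]

Assembling the blocks gives a Jordan form
J =
  [5, 1, 0]
  [0, 5, 1]
  [0, 0, 5]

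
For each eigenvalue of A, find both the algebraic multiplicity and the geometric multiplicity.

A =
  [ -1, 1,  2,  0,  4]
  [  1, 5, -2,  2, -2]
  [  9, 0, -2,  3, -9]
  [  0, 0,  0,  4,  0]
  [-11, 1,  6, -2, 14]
λ = 4: alg = 5, geom = 3

Step 1 — factor the characteristic polynomial to read off the algebraic multiplicities:
  χ_A(x) = (x - 4)^5

Step 2 — compute geometric multiplicities via the rank-nullity identity g(λ) = n − rank(A − λI):
  rank(A − (4)·I) = 2, so dim ker(A − (4)·I) = n − 2 = 3

Summary:
  λ = 4: algebraic multiplicity = 5, geometric multiplicity = 3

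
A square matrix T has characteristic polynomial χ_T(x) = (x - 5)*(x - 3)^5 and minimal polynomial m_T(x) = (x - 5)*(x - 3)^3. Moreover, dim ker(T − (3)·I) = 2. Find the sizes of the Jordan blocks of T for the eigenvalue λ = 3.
Block sizes for λ = 3: [3, 2]

Step 1 — from the characteristic polynomial, algebraic multiplicity of λ = 3 is 5. From dim ker(T − (3)·I) = 2, there are exactly 2 Jordan blocks for λ = 3.
Step 2 — from the minimal polynomial, the factor (x − 3)^3 tells us the largest block for λ = 3 has size 3.
Step 3 — with total size 5, 2 blocks, and largest block 3, the block sizes (in nonincreasing order) are [3, 2].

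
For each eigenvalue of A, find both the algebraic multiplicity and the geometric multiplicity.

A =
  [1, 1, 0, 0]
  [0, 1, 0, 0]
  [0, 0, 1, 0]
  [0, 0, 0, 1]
λ = 1: alg = 4, geom = 3

Step 1 — factor the characteristic polynomial to read off the algebraic multiplicities:
  χ_A(x) = (x - 1)^4

Step 2 — compute geometric multiplicities via the rank-nullity identity g(λ) = n − rank(A − λI):
  rank(A − (1)·I) = 1, so dim ker(A − (1)·I) = n − 1 = 3

Summary:
  λ = 1: algebraic multiplicity = 4, geometric multiplicity = 3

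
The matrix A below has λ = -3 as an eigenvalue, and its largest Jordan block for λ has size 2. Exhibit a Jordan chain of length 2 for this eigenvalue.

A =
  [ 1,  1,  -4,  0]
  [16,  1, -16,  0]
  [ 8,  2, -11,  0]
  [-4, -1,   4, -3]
A Jordan chain for λ = -3 of length 2:
v_1 = (4, 16, 8, -4)ᵀ
v_2 = (1, 0, 0, 0)ᵀ

Let N = A − (-3)·I. We want v_2 with N^2 v_2 = 0 but N^1 v_2 ≠ 0; then v_{j-1} := N · v_j for j = 2, …, 2.

Pick v_2 = (1, 0, 0, 0)ᵀ.
Then v_1 = N · v_2 = (4, 16, 8, -4)ᵀ.

Sanity check: (A − (-3)·I) v_1 = (0, 0, 0, 0)ᵀ = 0. ✓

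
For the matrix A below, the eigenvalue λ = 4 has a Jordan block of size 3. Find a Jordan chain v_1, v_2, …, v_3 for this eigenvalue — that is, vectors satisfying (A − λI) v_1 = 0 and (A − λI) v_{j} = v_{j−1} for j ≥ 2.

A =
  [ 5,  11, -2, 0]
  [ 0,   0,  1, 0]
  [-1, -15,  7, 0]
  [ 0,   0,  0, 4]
A Jordan chain for λ = 4 of length 3:
v_1 = (3, -1, -4, 0)ᵀ
v_2 = (1, 0, -1, 0)ᵀ
v_3 = (1, 0, 0, 0)ᵀ

Let N = A − (4)·I. We want v_3 with N^3 v_3 = 0 but N^2 v_3 ≠ 0; then v_{j-1} := N · v_j for j = 3, …, 2.

Pick v_3 = (1, 0, 0, 0)ᵀ.
Then v_2 = N · v_3 = (1, 0, -1, 0)ᵀ.
Then v_1 = N · v_2 = (3, -1, -4, 0)ᵀ.

Sanity check: (A − (4)·I) v_1 = (0, 0, 0, 0)ᵀ = 0. ✓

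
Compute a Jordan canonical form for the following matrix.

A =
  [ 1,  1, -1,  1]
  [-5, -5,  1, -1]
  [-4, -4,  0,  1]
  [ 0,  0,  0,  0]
J_1(-4) ⊕ J_3(0)

The characteristic polynomial is
  det(x·I − A) = x^4 + 4*x^3 = x^3*(x + 4)

Eigenvalues and multiplicities (the geometric multiplicity of λ is n − rank(A − λI), which equals the number of Jordan blocks for λ):
  λ = -4: algebraic multiplicity = 1, geometric multiplicity = 1
  λ = 0: algebraic multiplicity = 3, geometric multiplicity = 1

Determining the block sizes for each eigenvalue:
  λ = -4: one block (gm = 1), so the single block has size am = 1 → block sizes [1]
  λ = 0: one block (gm = 1), so the single block has size am = 3 → block sizes [3]

Assembling the blocks gives a Jordan form
J =
  [-4, 0, 0, 0]
  [ 0, 0, 1, 0]
  [ 0, 0, 0, 1]
  [ 0, 0, 0, 0]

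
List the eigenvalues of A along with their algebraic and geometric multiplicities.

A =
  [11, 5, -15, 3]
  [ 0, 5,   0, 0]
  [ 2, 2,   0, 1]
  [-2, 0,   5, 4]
λ = 5: alg = 4, geom = 2

Step 1 — factor the characteristic polynomial to read off the algebraic multiplicities:
  χ_A(x) = (x - 5)^4

Step 2 — compute geometric multiplicities via the rank-nullity identity g(λ) = n − rank(A − λI):
  rank(A − (5)·I) = 2, so dim ker(A − (5)·I) = n − 2 = 2

Summary:
  λ = 5: algebraic multiplicity = 4, geometric multiplicity = 2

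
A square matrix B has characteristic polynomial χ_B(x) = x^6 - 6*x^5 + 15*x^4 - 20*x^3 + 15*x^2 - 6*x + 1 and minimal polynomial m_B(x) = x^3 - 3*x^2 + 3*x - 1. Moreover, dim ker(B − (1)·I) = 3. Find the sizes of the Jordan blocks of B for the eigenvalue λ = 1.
Block sizes for λ = 1: [3, 2, 1]

Step 1 — from the characteristic polynomial, algebraic multiplicity of λ = 1 is 6. From dim ker(B − (1)·I) = 3, there are exactly 3 Jordan blocks for λ = 1.
Step 2 — from the minimal polynomial, the factor (x − 1)^3 tells us the largest block for λ = 1 has size 3.
Step 3 — with total size 6, 3 blocks, and largest block 3, the block sizes (in nonincreasing order) are [3, 2, 1].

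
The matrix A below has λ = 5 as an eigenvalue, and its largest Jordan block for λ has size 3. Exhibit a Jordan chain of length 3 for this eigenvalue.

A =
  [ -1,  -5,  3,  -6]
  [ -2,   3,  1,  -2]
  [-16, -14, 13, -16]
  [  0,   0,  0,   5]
A Jordan chain for λ = 5 of length 3:
v_1 = (-2, 0, -4, 0)ᵀ
v_2 = (-6, -2, -16, 0)ᵀ
v_3 = (1, 0, 0, 0)ᵀ

Let N = A − (5)·I. We want v_3 with N^3 v_3 = 0 but N^2 v_3 ≠ 0; then v_{j-1} := N · v_j for j = 3, …, 2.

Pick v_3 = (1, 0, 0, 0)ᵀ.
Then v_2 = N · v_3 = (-6, -2, -16, 0)ᵀ.
Then v_1 = N · v_2 = (-2, 0, -4, 0)ᵀ.

Sanity check: (A − (5)·I) v_1 = (0, 0, 0, 0)ᵀ = 0. ✓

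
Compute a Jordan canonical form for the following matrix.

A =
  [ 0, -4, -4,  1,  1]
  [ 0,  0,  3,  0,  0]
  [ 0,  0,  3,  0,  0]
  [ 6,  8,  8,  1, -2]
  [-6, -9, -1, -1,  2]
J_3(0) ⊕ J_1(3) ⊕ J_1(3)

The characteristic polynomial is
  det(x·I − A) = x^5 - 6*x^4 + 9*x^3 = x^3*(x - 3)^2

Eigenvalues and multiplicities (the geometric multiplicity of λ is n − rank(A − λI), which equals the number of Jordan blocks for λ):
  λ = 0: algebraic multiplicity = 3, geometric multiplicity = 1
  λ = 3: algebraic multiplicity = 2, geometric multiplicity = 2

Determining the block sizes for each eigenvalue:
  λ = 0: one block (gm = 1), so the single block has size am = 3 → block sizes [3]
  λ = 3: gm = am = 2, so every block has size 1 → block sizes [1, 1]

Assembling the blocks gives a Jordan form
J =
  [0, 1, 0, 0, 0]
  [0, 0, 1, 0, 0]
  [0, 0, 0, 0, 0]
  [0, 0, 0, 3, 0]
  [0, 0, 0, 0, 3]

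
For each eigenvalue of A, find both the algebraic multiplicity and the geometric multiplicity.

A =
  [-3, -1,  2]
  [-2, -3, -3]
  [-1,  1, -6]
λ = -4: alg = 3, geom = 1

Step 1 — factor the characteristic polynomial to read off the algebraic multiplicities:
  χ_A(x) = (x + 4)^3

Step 2 — compute geometric multiplicities via the rank-nullity identity g(λ) = n − rank(A − λI):
  rank(A − (-4)·I) = 2, so dim ker(A − (-4)·I) = n − 2 = 1

Summary:
  λ = -4: algebraic multiplicity = 3, geometric multiplicity = 1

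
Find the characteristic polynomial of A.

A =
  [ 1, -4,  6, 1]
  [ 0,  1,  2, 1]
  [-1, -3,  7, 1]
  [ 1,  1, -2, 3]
x^4 - 12*x^3 + 54*x^2 - 108*x + 81

Expanding det(x·I − A) (e.g. by cofactor expansion or by noting that A is similar to its Jordan form J, which has the same characteristic polynomial as A) gives
  χ_A(x) = x^4 - 12*x^3 + 54*x^2 - 108*x + 81
which factors as (x - 3)^4. The eigenvalues (with algebraic multiplicities) are λ = 3 with multiplicity 4.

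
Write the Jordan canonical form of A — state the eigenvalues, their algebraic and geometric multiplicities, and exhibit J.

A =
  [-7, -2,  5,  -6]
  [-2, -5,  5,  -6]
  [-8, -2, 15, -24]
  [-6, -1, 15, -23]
J_3(-5) ⊕ J_1(-5)

The characteristic polynomial is
  det(x·I − A) = x^4 + 20*x^3 + 150*x^2 + 500*x + 625 = (x + 5)^4

Eigenvalues and multiplicities (the geometric multiplicity of λ is n − rank(A − λI), which equals the number of Jordan blocks for λ):
  λ = -5: algebraic multiplicity = 4, geometric multiplicity = 2

Determining the block sizes for each eigenvalue:
  λ = -5: with am = 4 and gm = 2, the partition is not yet determined (e.g. several partitions of 4 into 2 parts exist). Let N = A − (-5)·I. Computing rank(N^1) = 2, rank(N^2) = 1, rank(N^3) = 0; the number of blocks of size ≥ j is rank(N^{j−1}) − rank(N^j), giving [2, 1, 1]. So we have 1 block(s) of size 3, 1 block(s) of size 1 → block sizes [3, 1]

Assembling the blocks gives a Jordan form
J =
  [-5,  1,  0,  0]
  [ 0, -5,  1,  0]
  [ 0,  0, -5,  0]
  [ 0,  0,  0, -5]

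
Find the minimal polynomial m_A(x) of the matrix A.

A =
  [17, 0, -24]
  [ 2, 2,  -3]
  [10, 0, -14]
x^3 - 5*x^2 + 8*x - 4

The characteristic polynomial is χ_A(x) = (x - 2)^2*(x - 1), so the eigenvalues are known. The minimal polynomial is
  m_A(x) = Π_λ (x − λ)^{k_λ}
where k_λ is the size of the *largest* Jordan block for λ (equivalently, the smallest k with (A − λI)^k v = 0 for every generalised eigenvector v of λ).

  λ = 1: largest Jordan block has size 1, contributing (x − 1)
  λ = 2: largest Jordan block has size 2, contributing (x − 2)^2

So m_A(x) = (x - 2)^2*(x - 1) = x^3 - 5*x^2 + 8*x - 4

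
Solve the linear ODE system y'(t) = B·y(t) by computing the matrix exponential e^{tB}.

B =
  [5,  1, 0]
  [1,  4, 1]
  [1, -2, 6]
e^{tB} =
  [t^2*exp(5*t)/2 + exp(5*t), -t^2*exp(5*t)/2 + t*exp(5*t), t^2*exp(5*t)/2]
  [t*exp(5*t), -t*exp(5*t) + exp(5*t), t*exp(5*t)]
  [-t^2*exp(5*t)/2 + t*exp(5*t), t^2*exp(5*t)/2 - 2*t*exp(5*t), -t^2*exp(5*t)/2 + t*exp(5*t) + exp(5*t)]

Strategy: write B = P · J · P⁻¹ where J is a Jordan canonical form, so e^{tB} = P · e^{tJ} · P⁻¹, and e^{tJ} can be computed block-by-block.

B has Jordan form
J =
  [5, 1, 0]
  [0, 5, 1]
  [0, 0, 5]
(up to reordering of blocks).

Per-block formulas:
  For a 3×3 Jordan block J_3(5): exp(t · J_3(5)) = e^(5t)·(I + t·N + (t^2/2)·N^2), where N is the 3×3 nilpotent shift.

After assembling e^{tJ} and conjugating by P, we get:

e^{tB} =
  [t^2*exp(5*t)/2 + exp(5*t), -t^2*exp(5*t)/2 + t*exp(5*t), t^2*exp(5*t)/2]
  [t*exp(5*t), -t*exp(5*t) + exp(5*t), t*exp(5*t)]
  [-t^2*exp(5*t)/2 + t*exp(5*t), t^2*exp(5*t)/2 - 2*t*exp(5*t), -t^2*exp(5*t)/2 + t*exp(5*t) + exp(5*t)]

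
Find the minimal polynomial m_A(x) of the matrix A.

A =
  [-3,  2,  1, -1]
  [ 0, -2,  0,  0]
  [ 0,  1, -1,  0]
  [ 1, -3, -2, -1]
x^3 + 5*x^2 + 8*x + 4

The characteristic polynomial is χ_A(x) = (x + 1)*(x + 2)^3, so the eigenvalues are known. The minimal polynomial is
  m_A(x) = Π_λ (x − λ)^{k_λ}
where k_λ is the size of the *largest* Jordan block for λ (equivalently, the smallest k with (A − λI)^k v = 0 for every generalised eigenvector v of λ).

  λ = -2: largest Jordan block has size 2, contributing (x + 2)^2
  λ = -1: largest Jordan block has size 1, contributing (x + 1)

So m_A(x) = (x + 1)*(x + 2)^2 = x^3 + 5*x^2 + 8*x + 4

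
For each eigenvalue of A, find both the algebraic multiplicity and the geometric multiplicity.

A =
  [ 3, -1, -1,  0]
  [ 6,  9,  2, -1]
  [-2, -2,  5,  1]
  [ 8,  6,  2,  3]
λ = 5: alg = 4, geom = 2

Step 1 — factor the characteristic polynomial to read off the algebraic multiplicities:
  χ_A(x) = (x - 5)^4

Step 2 — compute geometric multiplicities via the rank-nullity identity g(λ) = n − rank(A − λI):
  rank(A − (5)·I) = 2, so dim ker(A − (5)·I) = n − 2 = 2

Summary:
  λ = 5: algebraic multiplicity = 4, geometric multiplicity = 2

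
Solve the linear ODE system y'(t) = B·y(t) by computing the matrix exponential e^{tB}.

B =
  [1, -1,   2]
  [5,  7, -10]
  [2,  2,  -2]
e^{tB} =
  [-t*exp(2*t) + exp(2*t), -t*exp(2*t), 2*t*exp(2*t)]
  [5*t*exp(2*t), 5*t*exp(2*t) + exp(2*t), -10*t*exp(2*t)]
  [2*t*exp(2*t), 2*t*exp(2*t), -4*t*exp(2*t) + exp(2*t)]

Strategy: write B = P · J · P⁻¹ where J is a Jordan canonical form, so e^{tB} = P · e^{tJ} · P⁻¹, and e^{tJ} can be computed block-by-block.

B has Jordan form
J =
  [2, 1, 0]
  [0, 2, 0]
  [0, 0, 2]
(up to reordering of blocks).

Per-block formulas:
  For a 2×2 Jordan block J_2(2): exp(t · J_2(2)) = e^(2t)·(I + t·N), where N is the 2×2 nilpotent shift.
  For a 1×1 block at λ = 2: exp(t · [2]) = [e^(2t)].

After assembling e^{tJ} and conjugating by P, we get:

e^{tB} =
  [-t*exp(2*t) + exp(2*t), -t*exp(2*t), 2*t*exp(2*t)]
  [5*t*exp(2*t), 5*t*exp(2*t) + exp(2*t), -10*t*exp(2*t)]
  [2*t*exp(2*t), 2*t*exp(2*t), -4*t*exp(2*t) + exp(2*t)]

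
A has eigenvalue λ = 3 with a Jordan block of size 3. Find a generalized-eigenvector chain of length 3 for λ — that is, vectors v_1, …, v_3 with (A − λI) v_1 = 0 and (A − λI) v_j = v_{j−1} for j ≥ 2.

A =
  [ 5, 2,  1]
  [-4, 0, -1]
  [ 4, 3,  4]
A Jordan chain for λ = 3 of length 3:
v_1 = (1, -2, 2)ᵀ
v_2 = (2, -3, 3)ᵀ
v_3 = (0, 1, 0)ᵀ

Let N = A − (3)·I. We want v_3 with N^3 v_3 = 0 but N^2 v_3 ≠ 0; then v_{j-1} := N · v_j for j = 3, …, 2.

Pick v_3 = (0, 1, 0)ᵀ.
Then v_2 = N · v_3 = (2, -3, 3)ᵀ.
Then v_1 = N · v_2 = (1, -2, 2)ᵀ.

Sanity check: (A − (3)·I) v_1 = (0, 0, 0)ᵀ = 0. ✓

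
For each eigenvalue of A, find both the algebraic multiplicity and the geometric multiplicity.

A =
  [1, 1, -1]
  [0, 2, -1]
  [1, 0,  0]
λ = 1: alg = 3, geom = 1

Step 1 — factor the characteristic polynomial to read off the algebraic multiplicities:
  χ_A(x) = (x - 1)^3

Step 2 — compute geometric multiplicities via the rank-nullity identity g(λ) = n − rank(A − λI):
  rank(A − (1)·I) = 2, so dim ker(A − (1)·I) = n − 2 = 1

Summary:
  λ = 1: algebraic multiplicity = 3, geometric multiplicity = 1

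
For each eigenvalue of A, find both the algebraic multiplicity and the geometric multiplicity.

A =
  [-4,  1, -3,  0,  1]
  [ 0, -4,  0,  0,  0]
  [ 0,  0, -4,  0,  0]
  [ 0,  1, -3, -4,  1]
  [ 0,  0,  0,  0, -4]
λ = -4: alg = 5, geom = 4

Step 1 — factor the characteristic polynomial to read off the algebraic multiplicities:
  χ_A(x) = (x + 4)^5

Step 2 — compute geometric multiplicities via the rank-nullity identity g(λ) = n − rank(A − λI):
  rank(A − (-4)·I) = 1, so dim ker(A − (-4)·I) = n − 1 = 4

Summary:
  λ = -4: algebraic multiplicity = 5, geometric multiplicity = 4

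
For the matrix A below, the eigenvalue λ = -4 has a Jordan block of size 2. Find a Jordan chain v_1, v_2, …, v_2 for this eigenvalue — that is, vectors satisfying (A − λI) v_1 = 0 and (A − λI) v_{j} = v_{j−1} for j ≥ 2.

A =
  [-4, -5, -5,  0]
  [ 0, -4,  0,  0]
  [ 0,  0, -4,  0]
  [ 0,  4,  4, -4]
A Jordan chain for λ = -4 of length 2:
v_1 = (-5, 0, 0, 4)ᵀ
v_2 = (0, 1, 0, 0)ᵀ

Let N = A − (-4)·I. We want v_2 with N^2 v_2 = 0 but N^1 v_2 ≠ 0; then v_{j-1} := N · v_j for j = 2, …, 2.

Pick v_2 = (0, 1, 0, 0)ᵀ.
Then v_1 = N · v_2 = (-5, 0, 0, 4)ᵀ.

Sanity check: (A − (-4)·I) v_1 = (0, 0, 0, 0)ᵀ = 0. ✓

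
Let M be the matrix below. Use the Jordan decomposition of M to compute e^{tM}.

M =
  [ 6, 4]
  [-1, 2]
e^{tM} =
  [2*t*exp(4*t) + exp(4*t), 4*t*exp(4*t)]
  [-t*exp(4*t), -2*t*exp(4*t) + exp(4*t)]

Strategy: write M = P · J · P⁻¹ where J is a Jordan canonical form, so e^{tM} = P · e^{tJ} · P⁻¹, and e^{tJ} can be computed block-by-block.

M has Jordan form
J =
  [4, 1]
  [0, 4]
(up to reordering of blocks).

Per-block formulas:
  For a 2×2 Jordan block J_2(4): exp(t · J_2(4)) = e^(4t)·(I + t·N), where N is the 2×2 nilpotent shift.

After assembling e^{tJ} and conjugating by P, we get:

e^{tM} =
  [2*t*exp(4*t) + exp(4*t), 4*t*exp(4*t)]
  [-t*exp(4*t), -2*t*exp(4*t) + exp(4*t)]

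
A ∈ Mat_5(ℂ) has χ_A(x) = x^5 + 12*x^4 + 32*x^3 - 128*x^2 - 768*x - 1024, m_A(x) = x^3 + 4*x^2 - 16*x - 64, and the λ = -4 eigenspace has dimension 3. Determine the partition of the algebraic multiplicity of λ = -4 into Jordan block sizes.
Block sizes for λ = -4: [2, 1, 1]

Step 1 — from the characteristic polynomial, algebraic multiplicity of λ = -4 is 4. From dim ker(A − (-4)·I) = 3, there are exactly 3 Jordan blocks for λ = -4.
Step 2 — from the minimal polynomial, the factor (x + 4)^2 tells us the largest block for λ = -4 has size 2.
Step 3 — with total size 4, 3 blocks, and largest block 2, the block sizes (in nonincreasing order) are [2, 1, 1].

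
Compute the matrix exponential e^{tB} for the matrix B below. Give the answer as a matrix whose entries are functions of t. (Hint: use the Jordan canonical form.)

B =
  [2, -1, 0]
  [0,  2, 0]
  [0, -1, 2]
e^{tB} =
  [exp(2*t), -t*exp(2*t), 0]
  [0, exp(2*t), 0]
  [0, -t*exp(2*t), exp(2*t)]

Strategy: write B = P · J · P⁻¹ where J is a Jordan canonical form, so e^{tB} = P · e^{tJ} · P⁻¹, and e^{tJ} can be computed block-by-block.

B has Jordan form
J =
  [2, 1, 0]
  [0, 2, 0]
  [0, 0, 2]
(up to reordering of blocks).

Per-block formulas:
  For a 1×1 block at λ = 2: exp(t · [2]) = [e^(2t)].
  For a 2×2 Jordan block J_2(2): exp(t · J_2(2)) = e^(2t)·(I + t·N), where N is the 2×2 nilpotent shift.

After assembling e^{tJ} and conjugating by P, we get:

e^{tB} =
  [exp(2*t), -t*exp(2*t), 0]
  [0, exp(2*t), 0]
  [0, -t*exp(2*t), exp(2*t)]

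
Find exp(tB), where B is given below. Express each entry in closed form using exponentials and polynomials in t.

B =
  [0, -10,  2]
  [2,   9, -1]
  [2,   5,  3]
e^{tB} =
  [-4*t*exp(4*t) + exp(4*t), -10*t*exp(4*t), 2*t*exp(4*t)]
  [2*t*exp(4*t), 5*t*exp(4*t) + exp(4*t), -t*exp(4*t)]
  [2*t*exp(4*t), 5*t*exp(4*t), -t*exp(4*t) + exp(4*t)]

Strategy: write B = P · J · P⁻¹ where J is a Jordan canonical form, so e^{tB} = P · e^{tJ} · P⁻¹, and e^{tJ} can be computed block-by-block.

B has Jordan form
J =
  [4, 1, 0]
  [0, 4, 0]
  [0, 0, 4]
(up to reordering of blocks).

Per-block formulas:
  For a 1×1 block at λ = 4: exp(t · [4]) = [e^(4t)].
  For a 2×2 Jordan block J_2(4): exp(t · J_2(4)) = e^(4t)·(I + t·N), where N is the 2×2 nilpotent shift.

After assembling e^{tJ} and conjugating by P, we get:

e^{tB} =
  [-4*t*exp(4*t) + exp(4*t), -10*t*exp(4*t), 2*t*exp(4*t)]
  [2*t*exp(4*t), 5*t*exp(4*t) + exp(4*t), -t*exp(4*t)]
  [2*t*exp(4*t), 5*t*exp(4*t), -t*exp(4*t) + exp(4*t)]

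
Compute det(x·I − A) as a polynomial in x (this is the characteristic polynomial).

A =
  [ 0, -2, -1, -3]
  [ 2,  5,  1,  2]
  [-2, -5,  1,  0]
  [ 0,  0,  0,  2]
x^4 - 8*x^3 + 24*x^2 - 32*x + 16

Expanding det(x·I − A) (e.g. by cofactor expansion or by noting that A is similar to its Jordan form J, which has the same characteristic polynomial as A) gives
  χ_A(x) = x^4 - 8*x^3 + 24*x^2 - 32*x + 16
which factors as (x - 2)^4. The eigenvalues (with algebraic multiplicities) are λ = 2 with multiplicity 4.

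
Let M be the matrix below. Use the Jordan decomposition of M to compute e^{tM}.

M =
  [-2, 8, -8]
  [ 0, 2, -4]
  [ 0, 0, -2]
e^{tM} =
  [exp(-2*t), 2*exp(2*t) - 2*exp(-2*t), -2*exp(2*t) + 2*exp(-2*t)]
  [0, exp(2*t), -exp(2*t) + exp(-2*t)]
  [0, 0, exp(-2*t)]

Strategy: write M = P · J · P⁻¹ where J is a Jordan canonical form, so e^{tM} = P · e^{tJ} · P⁻¹, and e^{tJ} can be computed block-by-block.

M has Jordan form
J =
  [-2,  0, 0]
  [ 0, -2, 0]
  [ 0,  0, 2]
(up to reordering of blocks).

Per-block formulas:
  For a 1×1 block at λ = -2: exp(t · [-2]) = [e^(-2t)].
  For a 1×1 block at λ = 2: exp(t · [2]) = [e^(2t)].

After assembling e^{tJ} and conjugating by P, we get:

e^{tM} =
  [exp(-2*t), 2*exp(2*t) - 2*exp(-2*t), -2*exp(2*t) + 2*exp(-2*t)]
  [0, exp(2*t), -exp(2*t) + exp(-2*t)]
  [0, 0, exp(-2*t)]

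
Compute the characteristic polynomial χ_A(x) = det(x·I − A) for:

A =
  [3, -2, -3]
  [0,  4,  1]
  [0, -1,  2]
x^3 - 9*x^2 + 27*x - 27

Expanding det(x·I − A) (e.g. by cofactor expansion or by noting that A is similar to its Jordan form J, which has the same characteristic polynomial as A) gives
  χ_A(x) = x^3 - 9*x^2 + 27*x - 27
which factors as (x - 3)^3. The eigenvalues (with algebraic multiplicities) are λ = 3 with multiplicity 3.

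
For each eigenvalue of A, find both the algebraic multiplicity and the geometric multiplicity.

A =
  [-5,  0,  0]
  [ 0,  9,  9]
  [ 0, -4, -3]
λ = -5: alg = 1, geom = 1; λ = 3: alg = 2, geom = 1

Step 1 — factor the characteristic polynomial to read off the algebraic multiplicities:
  χ_A(x) = (x - 3)^2*(x + 5)

Step 2 — compute geometric multiplicities via the rank-nullity identity g(λ) = n − rank(A − λI):
  rank(A − (-5)·I) = 2, so dim ker(A − (-5)·I) = n − 2 = 1
  rank(A − (3)·I) = 2, so dim ker(A − (3)·I) = n − 2 = 1

Summary:
  λ = -5: algebraic multiplicity = 1, geometric multiplicity = 1
  λ = 3: algebraic multiplicity = 2, geometric multiplicity = 1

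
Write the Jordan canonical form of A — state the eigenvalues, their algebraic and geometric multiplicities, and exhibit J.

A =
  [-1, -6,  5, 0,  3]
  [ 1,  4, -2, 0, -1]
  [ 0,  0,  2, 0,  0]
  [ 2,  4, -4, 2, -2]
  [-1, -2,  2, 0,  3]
J_3(2) ⊕ J_1(2) ⊕ J_1(2)

The characteristic polynomial is
  det(x·I − A) = x^5 - 10*x^4 + 40*x^3 - 80*x^2 + 80*x - 32 = (x - 2)^5

Eigenvalues and multiplicities (the geometric multiplicity of λ is n − rank(A − λI), which equals the number of Jordan blocks for λ):
  λ = 2: algebraic multiplicity = 5, geometric multiplicity = 3

Determining the block sizes for each eigenvalue:
  λ = 2: with am = 5 and gm = 3, the partition is not yet determined (e.g. several partitions of 5 into 3 parts exist). Let N = A − (2)·I. Computing rank(N^1) = 2, rank(N^2) = 1, rank(N^3) = 0; the number of blocks of size ≥ j is rank(N^{j−1}) − rank(N^j), giving [3, 1, 1]. So we have 1 block(s) of size 3, 2 block(s) of size 1 → block sizes [3, 1, 1]

Assembling the blocks gives a Jordan form
J =
  [2, 1, 0, 0, 0]
  [0, 2, 1, 0, 0]
  [0, 0, 2, 0, 0]
  [0, 0, 0, 2, 0]
  [0, 0, 0, 0, 2]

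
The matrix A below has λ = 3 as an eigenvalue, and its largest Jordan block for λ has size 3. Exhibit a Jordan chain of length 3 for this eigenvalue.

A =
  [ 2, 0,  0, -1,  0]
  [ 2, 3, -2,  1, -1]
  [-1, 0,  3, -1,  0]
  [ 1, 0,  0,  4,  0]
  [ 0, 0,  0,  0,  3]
A Jordan chain for λ = 3 of length 3:
v_1 = (0, 1, 0, 0, 0)ᵀ
v_2 = (-1, 2, -1, 1, 0)ᵀ
v_3 = (1, 0, 0, 0, 0)ᵀ

Let N = A − (3)·I. We want v_3 with N^3 v_3 = 0 but N^2 v_3 ≠ 0; then v_{j-1} := N · v_j for j = 3, …, 2.

Pick v_3 = (1, 0, 0, 0, 0)ᵀ.
Then v_2 = N · v_3 = (-1, 2, -1, 1, 0)ᵀ.
Then v_1 = N · v_2 = (0, 1, 0, 0, 0)ᵀ.

Sanity check: (A − (3)·I) v_1 = (0, 0, 0, 0, 0)ᵀ = 0. ✓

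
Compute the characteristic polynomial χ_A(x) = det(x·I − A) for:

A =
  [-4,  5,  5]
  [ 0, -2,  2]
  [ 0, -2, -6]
x^3 + 12*x^2 + 48*x + 64

Expanding det(x·I − A) (e.g. by cofactor expansion or by noting that A is similar to its Jordan form J, which has the same characteristic polynomial as A) gives
  χ_A(x) = x^3 + 12*x^2 + 48*x + 64
which factors as (x + 4)^3. The eigenvalues (with algebraic multiplicities) are λ = -4 with multiplicity 3.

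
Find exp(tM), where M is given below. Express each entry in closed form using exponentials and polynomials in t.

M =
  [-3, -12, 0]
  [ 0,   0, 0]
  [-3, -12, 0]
e^{tM} =
  [exp(-3*t), -4 + 4*exp(-3*t), 0]
  [0, 1, 0]
  [-1 + exp(-3*t), -4 + 4*exp(-3*t), 1]

Strategy: write M = P · J · P⁻¹ where J is a Jordan canonical form, so e^{tM} = P · e^{tJ} · P⁻¹, and e^{tJ} can be computed block-by-block.

M has Jordan form
J =
  [-3, 0, 0]
  [ 0, 0, 0]
  [ 0, 0, 0]
(up to reordering of blocks).

Per-block formulas:
  For a 1×1 block at λ = 0: exp(t · [0]) = [e^(0t)].
  For a 1×1 block at λ = -3: exp(t · [-3]) = [e^(-3t)].

After assembling e^{tJ} and conjugating by P, we get:

e^{tM} =
  [exp(-3*t), -4 + 4*exp(-3*t), 0]
  [0, 1, 0]
  [-1 + exp(-3*t), -4 + 4*exp(-3*t), 1]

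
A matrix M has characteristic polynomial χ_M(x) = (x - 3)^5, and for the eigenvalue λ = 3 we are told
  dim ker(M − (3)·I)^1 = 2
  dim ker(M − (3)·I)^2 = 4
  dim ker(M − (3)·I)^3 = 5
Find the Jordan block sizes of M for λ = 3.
Block sizes for λ = 3: [3, 2]

From the dimensions of kernels of powers, the number of Jordan blocks of size at least j is d_j − d_{j−1} where d_j = dim ker(N^j) (with d_0 = 0). Computing the differences gives [2, 2, 1].
The number of blocks of size exactly k is (#blocks of size ≥ k) − (#blocks of size ≥ k + 1), so the partition is: 1 block(s) of size 2, 1 block(s) of size 3.
In nonincreasing order the block sizes are [3, 2].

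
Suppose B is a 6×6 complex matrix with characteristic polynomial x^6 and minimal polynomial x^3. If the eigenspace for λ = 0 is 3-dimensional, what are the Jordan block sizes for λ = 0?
Block sizes for λ = 0: [3, 2, 1]

Step 1 — from the characteristic polynomial, algebraic multiplicity of λ = 0 is 6. From dim ker(B − (0)·I) = 3, there are exactly 3 Jordan blocks for λ = 0.
Step 2 — from the minimal polynomial, the factor (x − 0)^3 tells us the largest block for λ = 0 has size 3.
Step 3 — with total size 6, 3 blocks, and largest block 3, the block sizes (in nonincreasing order) are [3, 2, 1].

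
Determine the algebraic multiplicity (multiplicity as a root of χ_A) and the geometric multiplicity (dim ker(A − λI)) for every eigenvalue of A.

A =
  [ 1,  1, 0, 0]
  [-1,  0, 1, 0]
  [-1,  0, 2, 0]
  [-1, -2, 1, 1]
λ = 1: alg = 4, geom = 2

Step 1 — factor the characteristic polynomial to read off the algebraic multiplicities:
  χ_A(x) = (x - 1)^4

Step 2 — compute geometric multiplicities via the rank-nullity identity g(λ) = n − rank(A − λI):
  rank(A − (1)·I) = 2, so dim ker(A − (1)·I) = n − 2 = 2

Summary:
  λ = 1: algebraic multiplicity = 4, geometric multiplicity = 2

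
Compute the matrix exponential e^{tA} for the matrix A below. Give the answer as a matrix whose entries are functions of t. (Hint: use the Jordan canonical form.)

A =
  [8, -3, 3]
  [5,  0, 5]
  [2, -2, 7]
e^{tA} =
  [3*t*exp(5*t) + exp(5*t), -3*t*exp(5*t), 3*t*exp(5*t)]
  [5*t*exp(5*t), -5*t*exp(5*t) + exp(5*t), 5*t*exp(5*t)]
  [2*t*exp(5*t), -2*t*exp(5*t), 2*t*exp(5*t) + exp(5*t)]

Strategy: write A = P · J · P⁻¹ where J is a Jordan canonical form, so e^{tA} = P · e^{tJ} · P⁻¹, and e^{tJ} can be computed block-by-block.

A has Jordan form
J =
  [5, 1, 0]
  [0, 5, 0]
  [0, 0, 5]
(up to reordering of blocks).

Per-block formulas:
  For a 1×1 block at λ = 5: exp(t · [5]) = [e^(5t)].
  For a 2×2 Jordan block J_2(5): exp(t · J_2(5)) = e^(5t)·(I + t·N), where N is the 2×2 nilpotent shift.

After assembling e^{tJ} and conjugating by P, we get:

e^{tA} =
  [3*t*exp(5*t) + exp(5*t), -3*t*exp(5*t), 3*t*exp(5*t)]
  [5*t*exp(5*t), -5*t*exp(5*t) + exp(5*t), 5*t*exp(5*t)]
  [2*t*exp(5*t), -2*t*exp(5*t), 2*t*exp(5*t) + exp(5*t)]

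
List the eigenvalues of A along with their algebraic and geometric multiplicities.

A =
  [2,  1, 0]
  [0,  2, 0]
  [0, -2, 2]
λ = 2: alg = 3, geom = 2

Step 1 — factor the characteristic polynomial to read off the algebraic multiplicities:
  χ_A(x) = (x - 2)^3

Step 2 — compute geometric multiplicities via the rank-nullity identity g(λ) = n − rank(A − λI):
  rank(A − (2)·I) = 1, so dim ker(A − (2)·I) = n − 1 = 2

Summary:
  λ = 2: algebraic multiplicity = 3, geometric multiplicity = 2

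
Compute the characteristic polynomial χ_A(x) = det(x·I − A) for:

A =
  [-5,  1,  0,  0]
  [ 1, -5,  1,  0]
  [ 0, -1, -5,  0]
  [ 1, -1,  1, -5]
x^4 + 20*x^3 + 150*x^2 + 500*x + 625

Expanding det(x·I − A) (e.g. by cofactor expansion or by noting that A is similar to its Jordan form J, which has the same characteristic polynomial as A) gives
  χ_A(x) = x^4 + 20*x^3 + 150*x^2 + 500*x + 625
which factors as (x + 5)^4. The eigenvalues (with algebraic multiplicities) are λ = -5 with multiplicity 4.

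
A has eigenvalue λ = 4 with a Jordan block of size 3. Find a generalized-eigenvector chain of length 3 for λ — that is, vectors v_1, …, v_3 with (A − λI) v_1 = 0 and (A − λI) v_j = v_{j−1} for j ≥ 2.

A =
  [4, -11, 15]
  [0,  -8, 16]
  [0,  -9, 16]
A Jordan chain for λ = 4 of length 3:
v_1 = (-3, 0, 0)ᵀ
v_2 = (-11, -12, -9)ᵀ
v_3 = (0, 1, 0)ᵀ

Let N = A − (4)·I. We want v_3 with N^3 v_3 = 0 but N^2 v_3 ≠ 0; then v_{j-1} := N · v_j for j = 3, …, 2.

Pick v_3 = (0, 1, 0)ᵀ.
Then v_2 = N · v_3 = (-11, -12, -9)ᵀ.
Then v_1 = N · v_2 = (-3, 0, 0)ᵀ.

Sanity check: (A − (4)·I) v_1 = (0, 0, 0)ᵀ = 0. ✓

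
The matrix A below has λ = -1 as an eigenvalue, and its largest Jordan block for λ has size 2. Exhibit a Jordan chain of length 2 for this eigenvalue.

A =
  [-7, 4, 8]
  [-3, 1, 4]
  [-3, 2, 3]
A Jordan chain for λ = -1 of length 2:
v_1 = (-6, -3, -3)ᵀ
v_2 = (1, 0, 0)ᵀ

Let N = A − (-1)·I. We want v_2 with N^2 v_2 = 0 but N^1 v_2 ≠ 0; then v_{j-1} := N · v_j for j = 2, …, 2.

Pick v_2 = (1, 0, 0)ᵀ.
Then v_1 = N · v_2 = (-6, -3, -3)ᵀ.

Sanity check: (A − (-1)·I) v_1 = (0, 0, 0)ᵀ = 0. ✓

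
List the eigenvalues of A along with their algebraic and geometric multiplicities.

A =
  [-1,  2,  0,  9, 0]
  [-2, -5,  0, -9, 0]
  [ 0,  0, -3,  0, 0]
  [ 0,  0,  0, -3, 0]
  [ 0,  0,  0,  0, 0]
λ = -3: alg = 4, geom = 3; λ = 0: alg = 1, geom = 1

Step 1 — factor the characteristic polynomial to read off the algebraic multiplicities:
  χ_A(x) = x*(x + 3)^4

Step 2 — compute geometric multiplicities via the rank-nullity identity g(λ) = n − rank(A − λI):
  rank(A − (-3)·I) = 2, so dim ker(A − (-3)·I) = n − 2 = 3
  rank(A − (0)·I) = 4, so dim ker(A − (0)·I) = n − 4 = 1

Summary:
  λ = -3: algebraic multiplicity = 4, geometric multiplicity = 3
  λ = 0: algebraic multiplicity = 1, geometric multiplicity = 1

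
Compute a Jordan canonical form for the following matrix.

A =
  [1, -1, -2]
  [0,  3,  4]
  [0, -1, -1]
J_2(1) ⊕ J_1(1)

The characteristic polynomial is
  det(x·I − A) = x^3 - 3*x^2 + 3*x - 1 = (x - 1)^3

Eigenvalues and multiplicities (the geometric multiplicity of λ is n − rank(A − λI), which equals the number of Jordan blocks for λ):
  λ = 1: algebraic multiplicity = 3, geometric multiplicity = 2

Determining the block sizes for each eigenvalue:
  λ = 1: 2 blocks summing to 3 forces exactly one block of size 2 and the rest size 1 → block sizes [2, 1]

Assembling the blocks gives a Jordan form
J =
  [1, 1, 0]
  [0, 1, 0]
  [0, 0, 1]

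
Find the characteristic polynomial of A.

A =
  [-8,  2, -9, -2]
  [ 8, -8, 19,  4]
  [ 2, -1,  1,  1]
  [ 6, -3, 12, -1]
x^4 + 16*x^3 + 96*x^2 + 256*x + 256

Expanding det(x·I − A) (e.g. by cofactor expansion or by noting that A is similar to its Jordan form J, which has the same characteristic polynomial as A) gives
  χ_A(x) = x^4 + 16*x^3 + 96*x^2 + 256*x + 256
which factors as (x + 4)^4. The eigenvalues (with algebraic multiplicities) are λ = -4 with multiplicity 4.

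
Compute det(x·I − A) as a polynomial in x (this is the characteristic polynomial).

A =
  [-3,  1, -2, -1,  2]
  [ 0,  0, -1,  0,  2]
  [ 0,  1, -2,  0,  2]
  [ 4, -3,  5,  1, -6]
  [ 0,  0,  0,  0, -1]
x^5 + 5*x^4 + 10*x^3 + 10*x^2 + 5*x + 1

Expanding det(x·I − A) (e.g. by cofactor expansion or by noting that A is similar to its Jordan form J, which has the same characteristic polynomial as A) gives
  χ_A(x) = x^5 + 5*x^4 + 10*x^3 + 10*x^2 + 5*x + 1
which factors as (x + 1)^5. The eigenvalues (with algebraic multiplicities) are λ = -1 with multiplicity 5.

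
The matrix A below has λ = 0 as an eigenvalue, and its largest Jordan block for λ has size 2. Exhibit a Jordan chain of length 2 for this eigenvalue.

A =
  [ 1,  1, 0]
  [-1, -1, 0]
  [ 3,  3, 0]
A Jordan chain for λ = 0 of length 2:
v_1 = (1, -1, 3)ᵀ
v_2 = (1, 0, 0)ᵀ

Let N = A − (0)·I. We want v_2 with N^2 v_2 = 0 but N^1 v_2 ≠ 0; then v_{j-1} := N · v_j for j = 2, …, 2.

Pick v_2 = (1, 0, 0)ᵀ.
Then v_1 = N · v_2 = (1, -1, 3)ᵀ.

Sanity check: (A − (0)·I) v_1 = (0, 0, 0)ᵀ = 0. ✓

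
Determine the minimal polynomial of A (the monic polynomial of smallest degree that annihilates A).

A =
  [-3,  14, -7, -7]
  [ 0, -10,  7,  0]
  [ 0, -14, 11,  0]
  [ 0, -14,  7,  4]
x^2 - x - 12

The characteristic polynomial is χ_A(x) = (x - 4)^2*(x + 3)^2, so the eigenvalues are known. The minimal polynomial is
  m_A(x) = Π_λ (x − λ)^{k_λ}
where k_λ is the size of the *largest* Jordan block for λ (equivalently, the smallest k with (A − λI)^k v = 0 for every generalised eigenvector v of λ).

  λ = -3: largest Jordan block has size 1, contributing (x + 3)
  λ = 4: largest Jordan block has size 1, contributing (x − 4)

So m_A(x) = (x - 4)*(x + 3) = x^2 - x - 12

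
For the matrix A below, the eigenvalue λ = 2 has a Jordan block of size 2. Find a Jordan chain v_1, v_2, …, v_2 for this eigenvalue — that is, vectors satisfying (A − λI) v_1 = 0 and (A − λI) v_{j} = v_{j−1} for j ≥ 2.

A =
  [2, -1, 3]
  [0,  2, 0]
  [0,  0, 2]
A Jordan chain for λ = 2 of length 2:
v_1 = (-1, 0, 0)ᵀ
v_2 = (0, 1, 0)ᵀ

Let N = A − (2)·I. We want v_2 with N^2 v_2 = 0 but N^1 v_2 ≠ 0; then v_{j-1} := N · v_j for j = 2, …, 2.

Pick v_2 = (0, 1, 0)ᵀ.
Then v_1 = N · v_2 = (-1, 0, 0)ᵀ.

Sanity check: (A − (2)·I) v_1 = (0, 0, 0)ᵀ = 0. ✓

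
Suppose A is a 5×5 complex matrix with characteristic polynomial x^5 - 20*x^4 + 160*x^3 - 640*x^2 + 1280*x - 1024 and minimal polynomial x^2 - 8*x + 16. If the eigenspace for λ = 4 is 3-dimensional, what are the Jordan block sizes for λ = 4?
Block sizes for λ = 4: [2, 2, 1]

Step 1 — from the characteristic polynomial, algebraic multiplicity of λ = 4 is 5. From dim ker(A − (4)·I) = 3, there are exactly 3 Jordan blocks for λ = 4.
Step 2 — from the minimal polynomial, the factor (x − 4)^2 tells us the largest block for λ = 4 has size 2.
Step 3 — with total size 5, 3 blocks, and largest block 2, the block sizes (in nonincreasing order) are [2, 2, 1].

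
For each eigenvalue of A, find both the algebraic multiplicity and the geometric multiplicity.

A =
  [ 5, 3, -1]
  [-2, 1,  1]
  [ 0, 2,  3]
λ = 3: alg = 3, geom = 1

Step 1 — factor the characteristic polynomial to read off the algebraic multiplicities:
  χ_A(x) = (x - 3)^3

Step 2 — compute geometric multiplicities via the rank-nullity identity g(λ) = n − rank(A − λI):
  rank(A − (3)·I) = 2, so dim ker(A − (3)·I) = n − 2 = 1

Summary:
  λ = 3: algebraic multiplicity = 3, geometric multiplicity = 1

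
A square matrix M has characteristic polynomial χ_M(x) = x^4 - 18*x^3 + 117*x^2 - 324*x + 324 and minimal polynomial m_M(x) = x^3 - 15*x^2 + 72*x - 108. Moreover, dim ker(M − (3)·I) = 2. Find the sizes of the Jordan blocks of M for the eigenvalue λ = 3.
Block sizes for λ = 3: [1, 1]

Step 1 — from the characteristic polynomial, algebraic multiplicity of λ = 3 is 2. From dim ker(M − (3)·I) = 2, there are exactly 2 Jordan blocks for λ = 3.
Step 2 — from the minimal polynomial, the factor (x − 3) tells us the largest block for λ = 3 has size 1.
Step 3 — with total size 2, 2 blocks, and largest block 1, the block sizes (in nonincreasing order) are [1, 1].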